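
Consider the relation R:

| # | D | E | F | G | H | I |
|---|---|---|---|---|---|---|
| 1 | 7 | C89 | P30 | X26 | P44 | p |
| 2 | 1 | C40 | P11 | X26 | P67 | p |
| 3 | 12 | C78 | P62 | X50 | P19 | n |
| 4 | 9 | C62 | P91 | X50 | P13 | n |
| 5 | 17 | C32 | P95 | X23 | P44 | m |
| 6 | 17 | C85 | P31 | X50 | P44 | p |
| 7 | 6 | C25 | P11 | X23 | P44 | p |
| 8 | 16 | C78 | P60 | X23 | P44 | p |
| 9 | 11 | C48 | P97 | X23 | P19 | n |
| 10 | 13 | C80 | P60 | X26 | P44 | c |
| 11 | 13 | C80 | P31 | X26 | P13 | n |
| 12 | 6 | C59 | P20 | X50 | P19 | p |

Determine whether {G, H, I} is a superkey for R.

Rows 7 and 8 have the same {G, H, I} value (G=X23, H=P44, I=p) but are distinct tuples, so {G, H, I} does not determine every attribute — not a superkey.

No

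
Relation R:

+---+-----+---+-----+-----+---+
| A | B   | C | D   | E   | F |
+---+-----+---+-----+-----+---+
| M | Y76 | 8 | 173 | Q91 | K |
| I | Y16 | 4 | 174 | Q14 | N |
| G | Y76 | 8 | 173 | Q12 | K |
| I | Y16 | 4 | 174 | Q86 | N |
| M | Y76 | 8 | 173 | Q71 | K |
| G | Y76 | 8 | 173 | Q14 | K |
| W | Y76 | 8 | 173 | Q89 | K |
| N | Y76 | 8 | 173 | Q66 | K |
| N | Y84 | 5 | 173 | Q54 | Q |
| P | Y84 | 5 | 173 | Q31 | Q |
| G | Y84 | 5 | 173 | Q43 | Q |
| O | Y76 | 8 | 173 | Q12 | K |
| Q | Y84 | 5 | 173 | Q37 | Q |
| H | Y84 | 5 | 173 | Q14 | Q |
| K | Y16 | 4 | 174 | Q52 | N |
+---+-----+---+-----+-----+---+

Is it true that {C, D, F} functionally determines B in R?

(C=8, D=173, F=K): 7 rows → B = Y76, Y76, Y76, Y76, Y76, Y76, Y76 ✓
(C=4, D=174, F=N): 3 rows → B = Y16, Y16, Y16 ✓
(C=5, D=173, F=Q): 5 rows → B = Y84, Y84, Y84, Y84, Y84 ✓
Every {C, D, F} value is associated with a single B value, so {C, D, F} -> B holds.

Yes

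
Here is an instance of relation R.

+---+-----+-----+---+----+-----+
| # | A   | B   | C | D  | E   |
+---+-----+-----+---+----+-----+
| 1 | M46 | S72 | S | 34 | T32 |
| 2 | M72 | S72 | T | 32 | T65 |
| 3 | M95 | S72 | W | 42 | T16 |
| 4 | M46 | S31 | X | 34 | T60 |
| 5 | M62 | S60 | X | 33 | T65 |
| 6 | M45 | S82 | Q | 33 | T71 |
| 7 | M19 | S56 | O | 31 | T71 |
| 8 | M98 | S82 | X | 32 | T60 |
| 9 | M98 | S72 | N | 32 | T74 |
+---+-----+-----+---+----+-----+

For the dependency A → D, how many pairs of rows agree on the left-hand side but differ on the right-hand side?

A=M46: all 2 rows agree on D — 0 pairs.
A=M98: all 2 rows agree on D — 0 pairs.

0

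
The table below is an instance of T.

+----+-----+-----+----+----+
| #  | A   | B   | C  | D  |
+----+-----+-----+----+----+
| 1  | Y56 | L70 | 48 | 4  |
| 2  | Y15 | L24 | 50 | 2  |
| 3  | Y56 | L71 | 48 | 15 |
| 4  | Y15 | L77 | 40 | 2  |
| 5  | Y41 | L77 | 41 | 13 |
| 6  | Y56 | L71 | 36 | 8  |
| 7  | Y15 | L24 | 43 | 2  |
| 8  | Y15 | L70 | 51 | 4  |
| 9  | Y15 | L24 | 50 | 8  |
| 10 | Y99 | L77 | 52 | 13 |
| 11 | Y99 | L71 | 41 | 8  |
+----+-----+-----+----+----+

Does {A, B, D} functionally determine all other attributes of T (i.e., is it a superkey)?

Rows 2 and 7 have the same {A, B, D} value (A=Y15, B=L24, D=2) but are distinct tuples, so {A, B, D} does not determine every attribute — not a superkey.

No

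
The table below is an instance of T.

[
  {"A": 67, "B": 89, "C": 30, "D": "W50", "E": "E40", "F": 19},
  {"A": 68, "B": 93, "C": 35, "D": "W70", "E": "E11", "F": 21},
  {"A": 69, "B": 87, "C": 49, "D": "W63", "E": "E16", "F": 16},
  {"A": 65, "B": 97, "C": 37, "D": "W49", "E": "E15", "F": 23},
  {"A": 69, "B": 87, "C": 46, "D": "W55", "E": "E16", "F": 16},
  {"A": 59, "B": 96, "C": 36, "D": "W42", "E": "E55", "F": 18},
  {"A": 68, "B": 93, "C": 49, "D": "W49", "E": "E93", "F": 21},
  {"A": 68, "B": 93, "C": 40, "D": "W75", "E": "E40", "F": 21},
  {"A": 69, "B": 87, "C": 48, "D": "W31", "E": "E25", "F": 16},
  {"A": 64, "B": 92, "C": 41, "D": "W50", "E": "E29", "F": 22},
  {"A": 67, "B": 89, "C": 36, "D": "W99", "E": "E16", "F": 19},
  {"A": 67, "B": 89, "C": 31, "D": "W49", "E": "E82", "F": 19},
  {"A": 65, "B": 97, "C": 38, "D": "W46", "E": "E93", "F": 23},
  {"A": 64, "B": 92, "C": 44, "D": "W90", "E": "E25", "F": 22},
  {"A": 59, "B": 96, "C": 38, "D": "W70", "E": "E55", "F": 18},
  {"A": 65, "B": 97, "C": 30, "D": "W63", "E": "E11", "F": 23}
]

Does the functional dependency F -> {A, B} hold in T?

Yes

F=19: 3 rows → {A,B} = (67, 89), (67, 89), (67, 89) ✓
F=21: 3 rows → {A,B} = (68, 93), (68, 93), (68, 93) ✓
F=16: 3 rows → {A,B} = (69, 87), (69, 87), (69, 87) ✓
F=23: 3 rows → {A,B} = (65, 97), (65, 97), (65, 97) ✓
F=18: 2 rows → {A,B} = (59, 96), (59, 96) ✓
F=22: 2 rows → {A,B} = (64, 92), (64, 92) ✓
Every F value is associated with a single {A, B} value, so F -> {A, B} holds.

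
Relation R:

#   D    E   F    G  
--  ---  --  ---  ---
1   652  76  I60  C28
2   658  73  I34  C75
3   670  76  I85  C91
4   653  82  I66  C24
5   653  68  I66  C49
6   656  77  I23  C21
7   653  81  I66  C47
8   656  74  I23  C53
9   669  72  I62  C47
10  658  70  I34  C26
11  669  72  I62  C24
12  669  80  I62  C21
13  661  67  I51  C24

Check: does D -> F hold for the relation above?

Yes

D=652: row 1 → F = I60 ✓
D=658: rows 2, 10 → F = I34, I34 ✓
D=670: row 3 → F = I85 ✓
D=653: rows 4, 5, 7 → F = I66, I66, I66 ✓
D=656: rows 6, 8 → F = I23, I23 ✓
D=669: rows 9, 11, 12 → F = I62, I62, I62 ✓
D=661: row 13 → F = I51 ✓
Every D value is associated with a single F value, so D -> F holds.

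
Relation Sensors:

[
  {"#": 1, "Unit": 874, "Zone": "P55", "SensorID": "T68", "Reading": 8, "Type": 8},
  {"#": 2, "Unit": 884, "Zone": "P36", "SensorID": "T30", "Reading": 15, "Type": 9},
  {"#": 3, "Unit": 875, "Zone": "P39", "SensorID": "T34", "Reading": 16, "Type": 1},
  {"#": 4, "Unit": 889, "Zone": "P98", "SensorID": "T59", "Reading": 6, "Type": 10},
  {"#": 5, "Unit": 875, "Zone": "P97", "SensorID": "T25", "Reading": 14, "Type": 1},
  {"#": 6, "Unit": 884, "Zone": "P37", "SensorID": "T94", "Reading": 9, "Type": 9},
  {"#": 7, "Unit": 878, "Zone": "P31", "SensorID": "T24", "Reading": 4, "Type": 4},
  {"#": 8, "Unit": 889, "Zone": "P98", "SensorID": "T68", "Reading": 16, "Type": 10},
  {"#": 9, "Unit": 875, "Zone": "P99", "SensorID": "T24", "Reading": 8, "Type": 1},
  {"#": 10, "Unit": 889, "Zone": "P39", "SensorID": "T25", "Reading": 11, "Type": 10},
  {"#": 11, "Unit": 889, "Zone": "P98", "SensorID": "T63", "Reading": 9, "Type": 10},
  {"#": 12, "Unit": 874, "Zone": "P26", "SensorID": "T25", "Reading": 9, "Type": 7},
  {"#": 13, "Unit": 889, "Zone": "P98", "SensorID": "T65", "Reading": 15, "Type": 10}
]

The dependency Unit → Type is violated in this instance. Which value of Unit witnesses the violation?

Unit=874: rows 1, 12 → Type takes values {8, 7} — violation
Unit=884: rows 2, 6 → Type = 9, 9 ✓
Unit=875: rows 3, 5, 9 → Type = 1, 1, 1 ✓
Unit=889: rows 4, 8, 10, 11, 13 → Type = 10, 10, 10, 10, 10 ✓
Unit=878: row 7 → Type = 4 ✓
The only Unit value with inconsistent Type is Unit=874.

874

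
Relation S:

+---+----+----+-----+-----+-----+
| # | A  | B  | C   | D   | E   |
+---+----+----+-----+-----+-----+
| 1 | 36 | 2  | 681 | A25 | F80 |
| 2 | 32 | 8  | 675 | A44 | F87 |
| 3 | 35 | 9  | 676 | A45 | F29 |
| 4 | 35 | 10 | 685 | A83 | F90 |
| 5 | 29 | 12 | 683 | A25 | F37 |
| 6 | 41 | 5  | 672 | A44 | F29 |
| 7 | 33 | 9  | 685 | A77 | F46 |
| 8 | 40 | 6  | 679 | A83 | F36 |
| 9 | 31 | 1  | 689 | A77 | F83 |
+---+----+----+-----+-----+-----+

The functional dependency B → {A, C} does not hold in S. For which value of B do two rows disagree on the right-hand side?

B=2: row 1 → {A,C} = (36, 681) ✓
B=8: row 2 → {A,C} = (32, 675) ✓
B=9: rows 3, 7 → {A,C} takes values {(35, 676), (33, 685)} — violation
B=10: row 4 → {A,C} = (35, 685) ✓
B=12: row 5 → {A,C} = (29, 683) ✓
B=5: row 6 → {A,C} = (41, 672) ✓
B=6: row 8 → {A,C} = (40, 679) ✓
B=1: row 9 → {A,C} = (31, 689) ✓
The only B value with inconsistent RHS is B=9.

9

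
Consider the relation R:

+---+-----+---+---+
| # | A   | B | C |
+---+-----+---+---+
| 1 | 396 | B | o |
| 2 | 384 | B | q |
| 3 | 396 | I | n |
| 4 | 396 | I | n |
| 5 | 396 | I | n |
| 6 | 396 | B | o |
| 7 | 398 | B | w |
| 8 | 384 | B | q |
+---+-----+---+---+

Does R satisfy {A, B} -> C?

(A=396, B=B): rows 1, 6 → C = o, o ✓
(A=384, B=B): rows 2, 8 → C = q, q ✓
(A=396, B=I): rows 3, 4, 5 → C = n, n, n ✓
(A=398, B=B): row 7 → C = w ✓
Every {A, B} value is associated with a single C value, so {A, B} -> C holds.

Yes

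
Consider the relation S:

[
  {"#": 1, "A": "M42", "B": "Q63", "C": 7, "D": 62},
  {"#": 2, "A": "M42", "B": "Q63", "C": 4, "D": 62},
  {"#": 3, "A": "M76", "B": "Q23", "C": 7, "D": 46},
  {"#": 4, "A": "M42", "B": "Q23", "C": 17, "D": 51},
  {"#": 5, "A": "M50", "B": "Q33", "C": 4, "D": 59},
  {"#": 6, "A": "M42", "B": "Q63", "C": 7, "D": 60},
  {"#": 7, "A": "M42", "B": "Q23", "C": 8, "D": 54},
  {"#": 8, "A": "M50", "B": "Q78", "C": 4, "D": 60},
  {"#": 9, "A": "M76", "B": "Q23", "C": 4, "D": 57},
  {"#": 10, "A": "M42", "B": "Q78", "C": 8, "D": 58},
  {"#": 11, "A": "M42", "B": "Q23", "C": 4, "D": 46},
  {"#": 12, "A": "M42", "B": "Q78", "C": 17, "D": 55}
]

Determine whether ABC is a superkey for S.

No

Rows 1 and 6 have the same ABC value (A=M42, B=Q63, C=7) but are distinct tuples, so ABC does not determine every attribute — not a superkey.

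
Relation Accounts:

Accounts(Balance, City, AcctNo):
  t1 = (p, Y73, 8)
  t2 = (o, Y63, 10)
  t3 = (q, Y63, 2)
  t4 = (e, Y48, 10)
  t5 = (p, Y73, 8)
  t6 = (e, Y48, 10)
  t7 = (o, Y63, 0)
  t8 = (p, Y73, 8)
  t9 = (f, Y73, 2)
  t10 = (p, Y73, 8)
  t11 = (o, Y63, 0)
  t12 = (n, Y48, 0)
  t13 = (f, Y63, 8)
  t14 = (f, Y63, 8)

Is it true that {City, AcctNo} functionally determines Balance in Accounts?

Yes

(City=Y73, AcctNo=8): rows 1, 5, 8, 10 → Balance = p, p, p, p ✓
(City=Y63, AcctNo=10): row 2 → Balance = o ✓
(City=Y63, AcctNo=2): row 3 → Balance = q ✓
(City=Y48, AcctNo=10): rows 4, 6 → Balance = e, e ✓
(City=Y63, AcctNo=0): rows 7, 11 → Balance = o, o ✓
(City=Y73, AcctNo=2): row 9 → Balance = f ✓
(City=Y48, AcctNo=0): row 12 → Balance = n ✓
(City=Y63, AcctNo=8): rows 13, 14 → Balance = f, f ✓
Every {City, AcctNo} value is associated with a single Balance value, so {City, AcctNo} -> Balance holds.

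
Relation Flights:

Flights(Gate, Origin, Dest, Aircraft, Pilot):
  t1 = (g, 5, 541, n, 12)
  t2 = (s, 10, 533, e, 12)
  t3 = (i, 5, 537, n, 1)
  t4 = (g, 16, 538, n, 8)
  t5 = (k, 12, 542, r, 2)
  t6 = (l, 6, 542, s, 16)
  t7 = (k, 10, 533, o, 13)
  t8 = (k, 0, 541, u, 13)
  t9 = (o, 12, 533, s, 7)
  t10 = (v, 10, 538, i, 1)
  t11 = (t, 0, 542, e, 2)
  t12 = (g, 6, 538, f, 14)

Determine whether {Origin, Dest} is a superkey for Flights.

No

Rows 2 and 7 have the same {Origin, Dest} value (Origin=10, Dest=533) but are distinct tuples, so {Origin, Dest} does not determine every attribute — not a superkey.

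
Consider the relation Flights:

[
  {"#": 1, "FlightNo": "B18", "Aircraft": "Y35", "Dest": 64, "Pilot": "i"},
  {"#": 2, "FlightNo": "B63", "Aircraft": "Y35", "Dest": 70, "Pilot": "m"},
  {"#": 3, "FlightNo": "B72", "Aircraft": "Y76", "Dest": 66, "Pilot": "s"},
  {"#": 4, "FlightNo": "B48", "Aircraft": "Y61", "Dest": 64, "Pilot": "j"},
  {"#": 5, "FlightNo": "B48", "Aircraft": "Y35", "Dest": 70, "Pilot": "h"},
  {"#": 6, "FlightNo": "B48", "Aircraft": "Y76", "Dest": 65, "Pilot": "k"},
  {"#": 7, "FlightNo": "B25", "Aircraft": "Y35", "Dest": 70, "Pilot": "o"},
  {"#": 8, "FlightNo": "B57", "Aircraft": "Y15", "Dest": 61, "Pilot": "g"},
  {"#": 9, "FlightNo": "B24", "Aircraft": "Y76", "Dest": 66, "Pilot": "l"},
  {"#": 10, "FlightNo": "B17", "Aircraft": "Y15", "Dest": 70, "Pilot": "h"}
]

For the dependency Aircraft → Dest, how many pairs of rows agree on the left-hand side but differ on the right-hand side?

Aircraft=Y35: violating pairs (1,2), (1,5), (1,7) — 3 pairs.
Aircraft=Y76: violating pairs (3,6), (6,9) — 2 pairs.
Aircraft=Y15: violating pairs (8,10) — 1 pair.

6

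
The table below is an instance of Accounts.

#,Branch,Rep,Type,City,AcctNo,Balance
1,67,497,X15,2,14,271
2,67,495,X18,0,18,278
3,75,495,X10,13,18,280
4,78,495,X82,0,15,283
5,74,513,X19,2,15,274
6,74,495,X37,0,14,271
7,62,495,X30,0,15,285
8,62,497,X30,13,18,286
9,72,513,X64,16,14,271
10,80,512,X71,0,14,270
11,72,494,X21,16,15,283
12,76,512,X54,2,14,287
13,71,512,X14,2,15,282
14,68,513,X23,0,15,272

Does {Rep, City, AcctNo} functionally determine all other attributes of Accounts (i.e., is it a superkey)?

No

Rows 4 and 7 have the same {Rep, City, AcctNo} value (Rep=495, City=0, AcctNo=15) but are distinct tuples, so {Rep, City, AcctNo} does not determine every attribute — not a superkey.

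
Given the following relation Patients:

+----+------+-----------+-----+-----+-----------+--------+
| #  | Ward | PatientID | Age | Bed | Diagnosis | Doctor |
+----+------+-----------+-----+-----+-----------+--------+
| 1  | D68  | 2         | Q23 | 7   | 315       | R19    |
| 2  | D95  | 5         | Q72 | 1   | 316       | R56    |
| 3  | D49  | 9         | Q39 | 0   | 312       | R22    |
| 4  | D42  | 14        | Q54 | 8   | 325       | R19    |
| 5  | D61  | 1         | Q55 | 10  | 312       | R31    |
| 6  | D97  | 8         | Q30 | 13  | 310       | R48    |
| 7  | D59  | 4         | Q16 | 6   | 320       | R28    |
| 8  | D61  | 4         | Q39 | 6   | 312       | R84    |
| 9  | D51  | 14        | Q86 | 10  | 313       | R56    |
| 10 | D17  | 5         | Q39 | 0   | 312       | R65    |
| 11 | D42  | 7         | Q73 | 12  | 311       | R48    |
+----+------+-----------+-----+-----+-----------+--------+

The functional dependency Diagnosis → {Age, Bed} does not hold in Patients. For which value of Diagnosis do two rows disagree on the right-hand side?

Diagnosis=315: row 1 → {Age,Bed} = (Q23, 7) ✓
Diagnosis=316: row 2 → {Age,Bed} = (Q72, 1) ✓
Diagnosis=312: rows 3, 5, 8, 10 → {Age,Bed} takes values {(Q39, 0), (Q55, 10), (Q39, 6)} — violation
Diagnosis=325: row 4 → {Age,Bed} = (Q54, 8) ✓
Diagnosis=310: row 6 → {Age,Bed} = (Q30, 13) ✓
Diagnosis=320: row 7 → {Age,Bed} = (Q16, 6) ✓
Diagnosis=313: row 9 → {Age,Bed} = (Q86, 10) ✓
Diagnosis=311: row 11 → {Age,Bed} = (Q73, 12) ✓
The only Diagnosis value with inconsistent RHS is Diagnosis=312.

312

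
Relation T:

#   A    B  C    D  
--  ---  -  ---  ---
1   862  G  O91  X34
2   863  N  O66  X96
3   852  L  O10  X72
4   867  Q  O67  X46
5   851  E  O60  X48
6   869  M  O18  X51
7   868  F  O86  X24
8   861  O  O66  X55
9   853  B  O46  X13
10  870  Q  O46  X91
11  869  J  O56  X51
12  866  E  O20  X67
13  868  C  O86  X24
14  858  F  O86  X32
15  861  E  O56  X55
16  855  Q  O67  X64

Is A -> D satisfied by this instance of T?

A=862: row 1 → D = X34 ✓
A=863: row 2 → D = X96 ✓
A=852: row 3 → D = X72 ✓
A=867: row 4 → D = X46 ✓
A=851: row 5 → D = X48 ✓
A=869: rows 6, 11 → D = X51, X51 ✓
A=868: rows 7, 13 → D = X24, X24 ✓
A=861: rows 8, 15 → D = X55, X55 ✓
A=853: row 9 → D = X13 ✓
A=870: row 10 → D = X91 ✓
A=866: row 12 → D = X67 ✓
A=858: row 14 → D = X32 ✓
A=855: row 16 → D = X64 ✓
Every A value is associated with a single D value, so A -> D holds.

Yes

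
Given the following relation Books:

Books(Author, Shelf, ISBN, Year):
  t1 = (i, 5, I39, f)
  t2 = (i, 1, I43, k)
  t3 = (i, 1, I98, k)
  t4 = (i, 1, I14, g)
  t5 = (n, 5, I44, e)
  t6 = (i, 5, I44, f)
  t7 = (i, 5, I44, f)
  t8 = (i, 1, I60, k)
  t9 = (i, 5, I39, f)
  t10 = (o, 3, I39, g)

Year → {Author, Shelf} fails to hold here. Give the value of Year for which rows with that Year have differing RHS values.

g

Year=f: rows 1, 6, 7, 9 → {Author,Shelf} = (i, 5), (i, 5), (i, 5), (i, 5) ✓
Year=k: rows 2, 3, 8 → {Author,Shelf} = (i, 1), (i, 1), (i, 1) ✓
Year=g: rows 4, 10 → {Author,Shelf} takes values {(i, 1), (o, 3)} — violation
Year=e: row 5 → {Author,Shelf} = (n, 5) ✓
The only Year value with inconsistent RHS is Year=g.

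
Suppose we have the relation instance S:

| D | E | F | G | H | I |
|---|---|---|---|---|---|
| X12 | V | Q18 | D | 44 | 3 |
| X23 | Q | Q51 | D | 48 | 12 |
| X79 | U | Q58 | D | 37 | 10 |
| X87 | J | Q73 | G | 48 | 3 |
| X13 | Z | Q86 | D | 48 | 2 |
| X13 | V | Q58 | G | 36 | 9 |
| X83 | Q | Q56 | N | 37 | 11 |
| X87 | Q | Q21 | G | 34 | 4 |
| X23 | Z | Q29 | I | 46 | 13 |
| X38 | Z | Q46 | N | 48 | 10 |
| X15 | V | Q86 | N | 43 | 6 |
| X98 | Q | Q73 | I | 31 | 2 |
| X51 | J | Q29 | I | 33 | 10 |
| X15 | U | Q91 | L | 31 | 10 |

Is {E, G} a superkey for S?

All 14 rows have distinct {E, G} values, so {E, G} → (all attributes) holds and {E, G} is a superkey.

Yes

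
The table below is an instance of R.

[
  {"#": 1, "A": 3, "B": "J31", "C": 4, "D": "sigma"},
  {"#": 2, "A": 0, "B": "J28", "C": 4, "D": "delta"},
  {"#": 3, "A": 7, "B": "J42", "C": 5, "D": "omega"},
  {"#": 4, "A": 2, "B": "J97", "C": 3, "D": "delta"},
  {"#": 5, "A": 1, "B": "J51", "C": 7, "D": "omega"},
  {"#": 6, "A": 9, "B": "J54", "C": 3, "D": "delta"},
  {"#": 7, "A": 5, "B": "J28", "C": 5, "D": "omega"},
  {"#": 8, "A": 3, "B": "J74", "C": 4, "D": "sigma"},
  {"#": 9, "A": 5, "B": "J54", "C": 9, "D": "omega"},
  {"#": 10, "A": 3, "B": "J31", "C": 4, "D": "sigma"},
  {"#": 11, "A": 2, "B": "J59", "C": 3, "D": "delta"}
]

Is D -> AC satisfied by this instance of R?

No

D=sigma: rows 1, 8, 10 → {A,C} = (3, 4), (3, 4), (3, 4) ✓
D=delta: rows 2, 4, 6, 11 → {A,C} takes values {(0, 4), (2, 3), (9, 3)} — violation
D=omega: rows 3, 5, 7, 9 → {A,C} takes values {(7, 5), (1, 7), (5, 5), (5, 9)} — violation
Two rows agree on D but differ on AC, so D -> AC does not hold.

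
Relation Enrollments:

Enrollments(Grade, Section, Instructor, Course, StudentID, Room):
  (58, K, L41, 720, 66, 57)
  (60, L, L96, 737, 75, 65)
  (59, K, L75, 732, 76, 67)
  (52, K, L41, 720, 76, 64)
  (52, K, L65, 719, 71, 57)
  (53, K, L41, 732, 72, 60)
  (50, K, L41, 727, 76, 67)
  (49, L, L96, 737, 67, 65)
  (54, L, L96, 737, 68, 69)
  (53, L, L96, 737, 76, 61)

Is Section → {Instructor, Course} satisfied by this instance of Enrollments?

No

Section=K: 6 rows → {Instructor,Course} takes values {(L41, 720), (L75, 732), (L65, 719), (L41, 732), (L41, 727)} — violation
Section=L: 4 rows → {Instructor,Course} = (L96, 737), (L96, 737), (L96, 737), (L96, 737) ✓
Two rows agree on Section but differ on {Instructor, Course}, so Section → {Instructor, Course} does not hold.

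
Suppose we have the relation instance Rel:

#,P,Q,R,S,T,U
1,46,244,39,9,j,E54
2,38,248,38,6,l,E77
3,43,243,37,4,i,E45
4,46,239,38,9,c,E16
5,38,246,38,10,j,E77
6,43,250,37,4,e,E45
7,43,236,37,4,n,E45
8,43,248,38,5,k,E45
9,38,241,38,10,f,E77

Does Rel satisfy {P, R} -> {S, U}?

No

(P=46, R=39): row 1 → {S,U} = (9, E54) ✓
(P=38, R=38): rows 2, 5, 9 → {S,U} takes values {(6, E77), (10, E77)} — violation
(P=43, R=37): rows 3, 6, 7 → {S,U} = (4, E45), (4, E45), (4, E45) ✓
(P=46, R=38): row 4 → {S,U} = (9, E16) ✓
(P=43, R=38): row 8 → {S,U} = (5, E45) ✓
Two rows agree on {P, R} but differ on {S, U}, so {P, R} -> {S, U} does not hold.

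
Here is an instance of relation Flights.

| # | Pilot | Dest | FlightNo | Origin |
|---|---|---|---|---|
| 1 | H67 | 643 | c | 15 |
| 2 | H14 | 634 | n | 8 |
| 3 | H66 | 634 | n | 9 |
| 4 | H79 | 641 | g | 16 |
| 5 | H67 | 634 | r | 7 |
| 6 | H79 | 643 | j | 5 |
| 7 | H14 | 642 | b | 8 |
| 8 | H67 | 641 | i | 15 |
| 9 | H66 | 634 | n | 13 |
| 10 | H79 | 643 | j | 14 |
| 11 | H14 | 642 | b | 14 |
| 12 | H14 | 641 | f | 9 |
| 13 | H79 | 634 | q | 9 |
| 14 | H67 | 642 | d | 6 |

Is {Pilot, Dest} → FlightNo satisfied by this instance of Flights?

(Pilot=H67, Dest=643): row 1 → FlightNo = c ✓
(Pilot=H14, Dest=634): row 2 → FlightNo = n ✓
(Pilot=H66, Dest=634): rows 3, 9 → FlightNo = n, n ✓
(Pilot=H79, Dest=641): row 4 → FlightNo = g ✓
(Pilot=H67, Dest=634): row 5 → FlightNo = r ✓
(Pilot=H79, Dest=643): rows 6, 10 → FlightNo = j, j ✓
(Pilot=H14, Dest=642): rows 7, 11 → FlightNo = b, b ✓
(Pilot=H67, Dest=641): row 8 → FlightNo = i ✓
(Pilot=H14, Dest=641): row 12 → FlightNo = f ✓
(Pilot=H79, Dest=634): row 13 → FlightNo = q ✓
(Pilot=H67, Dest=642): row 14 → FlightNo = d ✓
Every {Pilot, Dest} value is associated with a single FlightNo value, so {Pilot, Dest} → FlightNo holds.

Yes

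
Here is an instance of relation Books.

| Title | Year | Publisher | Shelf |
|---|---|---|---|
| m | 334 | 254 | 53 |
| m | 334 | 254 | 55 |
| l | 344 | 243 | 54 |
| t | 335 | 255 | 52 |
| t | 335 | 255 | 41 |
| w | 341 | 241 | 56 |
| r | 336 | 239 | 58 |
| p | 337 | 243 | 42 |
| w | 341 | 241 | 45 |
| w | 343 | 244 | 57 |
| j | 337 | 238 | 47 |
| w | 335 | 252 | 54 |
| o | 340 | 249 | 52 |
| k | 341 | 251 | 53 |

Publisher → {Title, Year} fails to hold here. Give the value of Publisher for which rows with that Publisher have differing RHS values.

243

Publisher=254: 2 rows → {Title,Year} = (m, 334), (m, 334) ✓
Publisher=243: 2 rows → {Title,Year} takes values {(l, 344), (p, 337)} — violation
Publisher=255: 2 rows → {Title,Year} = (t, 335), (t, 335) ✓
Publisher=241: 2 rows → {Title,Year} = (w, 341), (w, 341) ✓
Publisher=239: 1 row → {Title,Year} = (r, 336) ✓
Publisher=244: 1 row → {Title,Year} = (w, 343) ✓
Publisher=238: 1 row → {Title,Year} = (j, 337) ✓
Publisher=252: 1 row → {Title,Year} = (w, 335) ✓
Publisher=249: 1 row → {Title,Year} = (o, 340) ✓
Publisher=251: 1 row → {Title,Year} = (k, 341) ✓
The only Publisher value with inconsistent RHS is Publisher=243.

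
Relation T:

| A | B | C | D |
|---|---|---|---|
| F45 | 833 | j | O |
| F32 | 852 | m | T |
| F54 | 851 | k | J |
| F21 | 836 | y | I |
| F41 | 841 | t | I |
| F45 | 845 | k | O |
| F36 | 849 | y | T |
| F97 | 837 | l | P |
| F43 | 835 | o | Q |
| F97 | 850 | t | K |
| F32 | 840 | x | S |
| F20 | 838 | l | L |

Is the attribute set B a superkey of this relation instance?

Yes

All 12 rows have distinct B values, so B → (all attributes) holds and B is a superkey.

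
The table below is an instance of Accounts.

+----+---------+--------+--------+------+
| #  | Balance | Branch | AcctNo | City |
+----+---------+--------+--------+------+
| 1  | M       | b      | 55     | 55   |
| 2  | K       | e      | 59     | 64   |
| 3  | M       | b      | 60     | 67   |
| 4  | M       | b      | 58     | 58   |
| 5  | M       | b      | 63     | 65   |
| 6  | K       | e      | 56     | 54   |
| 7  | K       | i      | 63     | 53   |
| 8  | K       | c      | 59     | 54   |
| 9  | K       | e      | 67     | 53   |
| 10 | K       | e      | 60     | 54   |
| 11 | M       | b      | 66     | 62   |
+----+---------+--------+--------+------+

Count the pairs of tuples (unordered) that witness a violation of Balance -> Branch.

9

Balance=M: all 5 rows agree on Branch — 0 pairs.
Balance=K: violating pairs (2,7), (2,8), (6,7), (6,8), (7,8), (7,9), (7,10), (8,9), (8,10) — 9 pairs.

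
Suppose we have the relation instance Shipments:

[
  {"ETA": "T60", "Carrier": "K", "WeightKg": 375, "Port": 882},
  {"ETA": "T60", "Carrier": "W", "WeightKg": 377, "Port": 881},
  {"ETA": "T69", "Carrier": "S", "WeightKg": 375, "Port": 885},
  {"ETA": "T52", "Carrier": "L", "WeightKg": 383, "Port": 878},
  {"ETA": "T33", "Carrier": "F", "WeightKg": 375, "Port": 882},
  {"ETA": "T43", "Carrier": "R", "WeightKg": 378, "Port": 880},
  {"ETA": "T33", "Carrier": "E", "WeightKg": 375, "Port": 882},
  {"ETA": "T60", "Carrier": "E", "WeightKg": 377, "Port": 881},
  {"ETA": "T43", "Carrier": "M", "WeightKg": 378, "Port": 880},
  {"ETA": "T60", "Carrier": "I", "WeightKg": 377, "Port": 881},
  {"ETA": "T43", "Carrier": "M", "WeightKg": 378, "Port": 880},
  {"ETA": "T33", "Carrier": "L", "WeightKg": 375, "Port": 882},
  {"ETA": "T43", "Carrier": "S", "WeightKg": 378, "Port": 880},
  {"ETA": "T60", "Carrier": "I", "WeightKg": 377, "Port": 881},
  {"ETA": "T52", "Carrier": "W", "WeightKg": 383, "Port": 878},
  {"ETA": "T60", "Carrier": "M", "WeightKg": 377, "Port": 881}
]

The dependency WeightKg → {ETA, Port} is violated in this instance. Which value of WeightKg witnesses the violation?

WeightKg=375: 5 rows → {ETA,Port} takes values {(T60, 882), (T69, 885), (T33, 882)} — violation
WeightKg=377: 5 rows → {ETA,Port} = (T60, 881), (T60, 881), (T60, 881), (T60, 881), (T60, 881) ✓
WeightKg=383: 2 rows → {ETA,Port} = (T52, 878), (T52, 878) ✓
WeightKg=378: 4 rows → {ETA,Port} = (T43, 880), (T43, 880), (T43, 880), (T43, 880) ✓
The only WeightKg value with inconsistent RHS is WeightKg=375.

375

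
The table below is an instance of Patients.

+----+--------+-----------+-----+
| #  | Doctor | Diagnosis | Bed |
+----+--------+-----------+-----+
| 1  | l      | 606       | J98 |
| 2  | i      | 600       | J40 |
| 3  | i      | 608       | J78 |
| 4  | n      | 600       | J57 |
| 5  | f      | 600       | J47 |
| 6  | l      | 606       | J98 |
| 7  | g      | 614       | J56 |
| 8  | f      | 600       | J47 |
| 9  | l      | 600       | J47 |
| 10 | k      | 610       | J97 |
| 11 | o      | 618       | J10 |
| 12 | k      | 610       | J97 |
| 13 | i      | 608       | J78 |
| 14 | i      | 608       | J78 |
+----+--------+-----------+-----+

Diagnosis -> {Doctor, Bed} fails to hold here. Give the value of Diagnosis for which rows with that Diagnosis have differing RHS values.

Diagnosis=606: rows 1, 6 → {Doctor,Bed} = (l, J98), (l, J98) ✓
Diagnosis=600: rows 2, 4, 5, 8, 9 → {Doctor,Bed} takes values {(i, J40), (n, J57), (f, J47), (l, J47)} — violation
Diagnosis=608: rows 3, 13, 14 → {Doctor,Bed} = (i, J78), (i, J78), (i, J78) ✓
Diagnosis=614: row 7 → {Doctor,Bed} = (g, J56) ✓
Diagnosis=610: rows 10, 12 → {Doctor,Bed} = (k, J97), (k, J97) ✓
Diagnosis=618: row 11 → {Doctor,Bed} = (o, J10) ✓
The only Diagnosis value with inconsistent RHS is Diagnosis=600.

600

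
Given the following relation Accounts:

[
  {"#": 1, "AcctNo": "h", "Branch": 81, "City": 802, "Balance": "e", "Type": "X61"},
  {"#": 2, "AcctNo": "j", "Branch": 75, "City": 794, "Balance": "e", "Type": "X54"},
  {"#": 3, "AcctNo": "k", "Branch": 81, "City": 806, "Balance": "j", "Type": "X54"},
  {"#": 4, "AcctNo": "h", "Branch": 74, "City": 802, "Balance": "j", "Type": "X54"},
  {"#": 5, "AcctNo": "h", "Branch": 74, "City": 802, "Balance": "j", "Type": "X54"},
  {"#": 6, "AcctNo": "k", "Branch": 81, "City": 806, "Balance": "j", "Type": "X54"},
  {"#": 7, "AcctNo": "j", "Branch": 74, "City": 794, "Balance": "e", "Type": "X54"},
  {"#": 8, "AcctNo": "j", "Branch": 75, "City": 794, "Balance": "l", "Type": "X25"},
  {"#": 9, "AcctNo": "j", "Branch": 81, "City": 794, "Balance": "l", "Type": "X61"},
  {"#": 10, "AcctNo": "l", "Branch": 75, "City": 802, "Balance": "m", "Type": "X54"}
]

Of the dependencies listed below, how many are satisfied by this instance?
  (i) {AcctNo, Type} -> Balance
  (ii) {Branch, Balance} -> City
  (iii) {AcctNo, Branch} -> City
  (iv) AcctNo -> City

(i) {AcctNo, Type} -> Balance: every LHS value maps to a single RHS value — holds.
(ii) {Branch, Balance} -> City: every LHS value maps to a single RHS value — holds.
(iii) {AcctNo, Branch} -> City: every LHS value maps to a single RHS value — holds.
(iv) AcctNo -> City: every LHS value maps to a single RHS value — holds.
4 of the 4 dependencies hold.

4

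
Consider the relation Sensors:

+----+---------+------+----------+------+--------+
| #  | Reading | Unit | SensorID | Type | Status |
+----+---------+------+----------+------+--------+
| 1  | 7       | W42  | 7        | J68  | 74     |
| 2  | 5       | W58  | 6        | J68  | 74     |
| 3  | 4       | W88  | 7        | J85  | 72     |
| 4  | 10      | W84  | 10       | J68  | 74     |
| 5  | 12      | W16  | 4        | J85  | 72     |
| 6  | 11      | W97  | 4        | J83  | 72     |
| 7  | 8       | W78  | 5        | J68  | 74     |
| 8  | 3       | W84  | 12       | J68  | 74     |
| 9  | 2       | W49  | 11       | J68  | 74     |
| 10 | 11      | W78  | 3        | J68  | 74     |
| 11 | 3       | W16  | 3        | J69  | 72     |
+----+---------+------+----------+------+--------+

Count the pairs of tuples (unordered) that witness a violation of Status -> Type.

5

Status=74: all 7 rows agree on Type — 0 pairs.
Status=72: violating pairs (3,6), (3,11), (5,6), (5,11), (6,11) — 5 pairs.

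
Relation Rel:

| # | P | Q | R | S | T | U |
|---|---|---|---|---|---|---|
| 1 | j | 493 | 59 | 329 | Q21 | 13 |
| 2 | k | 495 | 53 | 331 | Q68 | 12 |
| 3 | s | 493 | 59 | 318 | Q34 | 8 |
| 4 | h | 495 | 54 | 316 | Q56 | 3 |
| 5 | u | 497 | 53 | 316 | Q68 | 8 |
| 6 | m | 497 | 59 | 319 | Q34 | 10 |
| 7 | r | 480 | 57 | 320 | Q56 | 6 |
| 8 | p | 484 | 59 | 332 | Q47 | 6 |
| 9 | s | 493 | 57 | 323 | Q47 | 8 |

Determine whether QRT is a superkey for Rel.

Yes

All 9 rows have distinct QRT values, so QRT → (all attributes) holds and QRT is a superkey.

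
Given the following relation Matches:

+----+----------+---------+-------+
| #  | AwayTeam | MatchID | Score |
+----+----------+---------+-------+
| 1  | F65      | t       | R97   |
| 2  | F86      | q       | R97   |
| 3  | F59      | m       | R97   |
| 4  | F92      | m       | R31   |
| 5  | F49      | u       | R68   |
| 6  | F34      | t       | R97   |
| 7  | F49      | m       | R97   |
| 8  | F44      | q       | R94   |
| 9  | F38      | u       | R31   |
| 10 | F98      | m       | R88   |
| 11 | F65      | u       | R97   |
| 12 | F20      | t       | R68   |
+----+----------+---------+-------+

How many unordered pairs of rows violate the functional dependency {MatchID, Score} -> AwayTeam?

2

(MatchID=t, Score=R97): violating pairs (1,6) — 1 pair.
(MatchID=m, Score=R97): violating pairs (3,7) — 1 pair.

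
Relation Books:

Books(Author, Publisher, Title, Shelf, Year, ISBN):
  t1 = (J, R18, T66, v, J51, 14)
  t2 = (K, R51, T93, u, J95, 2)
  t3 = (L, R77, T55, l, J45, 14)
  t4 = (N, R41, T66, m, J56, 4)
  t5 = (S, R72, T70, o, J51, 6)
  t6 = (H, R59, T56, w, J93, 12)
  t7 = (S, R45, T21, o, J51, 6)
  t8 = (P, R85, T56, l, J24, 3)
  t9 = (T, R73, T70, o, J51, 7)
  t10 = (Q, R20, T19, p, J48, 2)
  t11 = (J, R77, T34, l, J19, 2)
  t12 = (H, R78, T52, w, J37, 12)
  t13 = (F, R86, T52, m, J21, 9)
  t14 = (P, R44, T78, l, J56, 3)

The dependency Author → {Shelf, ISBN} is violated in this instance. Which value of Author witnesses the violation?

J

Author=J: rows 1, 11 → {Shelf,ISBN} takes values {(v, 14), (l, 2)} — violation
Author=K: row 2 → {Shelf,ISBN} = (u, 2) ✓
Author=L: row 3 → {Shelf,ISBN} = (l, 14) ✓
Author=N: row 4 → {Shelf,ISBN} = (m, 4) ✓
Author=S: rows 5, 7 → {Shelf,ISBN} = (o, 6), (o, 6) ✓
Author=H: rows 6, 12 → {Shelf,ISBN} = (w, 12), (w, 12) ✓
Author=P: rows 8, 14 → {Shelf,ISBN} = (l, 3), (l, 3) ✓
Author=T: row 9 → {Shelf,ISBN} = (o, 7) ✓
Author=Q: row 10 → {Shelf,ISBN} = (p, 2) ✓
Author=F: row 13 → {Shelf,ISBN} = (m, 9) ✓
The only Author value with inconsistent RHS is Author=J.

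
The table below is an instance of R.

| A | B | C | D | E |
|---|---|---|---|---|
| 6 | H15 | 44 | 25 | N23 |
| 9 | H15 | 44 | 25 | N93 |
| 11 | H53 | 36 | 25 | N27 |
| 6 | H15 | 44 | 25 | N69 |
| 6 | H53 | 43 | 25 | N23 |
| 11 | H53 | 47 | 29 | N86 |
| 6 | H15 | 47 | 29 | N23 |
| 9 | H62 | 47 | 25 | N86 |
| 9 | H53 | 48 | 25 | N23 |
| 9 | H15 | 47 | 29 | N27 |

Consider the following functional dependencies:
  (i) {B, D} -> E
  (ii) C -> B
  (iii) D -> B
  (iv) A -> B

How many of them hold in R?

0

(i) {B, D} -> E: (B=H15, D=25): 3 rows → E takes values {N23, N93, N69} — violation; (B=H53, D=25): 3 rows → E takes values {N27, N23} — violation; (B=H15, D=29): 2 rows → E takes values {N23, N27} — violation — fails.
(ii) C -> B: C=47: 4 rows → B takes values {H53, H15, H62} — violation — fails.
(iii) D -> B: D=25: 7 rows → B takes values {H15, H53, H62} — violation; D=29: 3 rows → B takes values {H53, H15} — violation — fails.
(iv) A -> B: A=6: 4 rows → B takes values {H15, H53} — violation; A=9: 4 rows → B takes values {H15, H62, H53} — violation — fails.
None of the 4 dependencies hold.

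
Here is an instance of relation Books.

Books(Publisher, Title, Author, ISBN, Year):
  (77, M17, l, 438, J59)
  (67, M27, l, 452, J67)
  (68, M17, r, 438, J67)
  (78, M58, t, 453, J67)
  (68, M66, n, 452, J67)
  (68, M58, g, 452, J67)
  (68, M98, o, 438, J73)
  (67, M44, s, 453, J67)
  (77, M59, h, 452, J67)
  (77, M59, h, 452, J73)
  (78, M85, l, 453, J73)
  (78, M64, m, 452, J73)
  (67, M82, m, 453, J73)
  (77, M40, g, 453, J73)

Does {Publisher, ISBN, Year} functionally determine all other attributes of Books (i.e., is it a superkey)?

Two distinct rows share (Publisher=68, ISBN=452, Year=J67), so {Publisher, ISBN, Year} does not determine every attribute — not a superkey.

No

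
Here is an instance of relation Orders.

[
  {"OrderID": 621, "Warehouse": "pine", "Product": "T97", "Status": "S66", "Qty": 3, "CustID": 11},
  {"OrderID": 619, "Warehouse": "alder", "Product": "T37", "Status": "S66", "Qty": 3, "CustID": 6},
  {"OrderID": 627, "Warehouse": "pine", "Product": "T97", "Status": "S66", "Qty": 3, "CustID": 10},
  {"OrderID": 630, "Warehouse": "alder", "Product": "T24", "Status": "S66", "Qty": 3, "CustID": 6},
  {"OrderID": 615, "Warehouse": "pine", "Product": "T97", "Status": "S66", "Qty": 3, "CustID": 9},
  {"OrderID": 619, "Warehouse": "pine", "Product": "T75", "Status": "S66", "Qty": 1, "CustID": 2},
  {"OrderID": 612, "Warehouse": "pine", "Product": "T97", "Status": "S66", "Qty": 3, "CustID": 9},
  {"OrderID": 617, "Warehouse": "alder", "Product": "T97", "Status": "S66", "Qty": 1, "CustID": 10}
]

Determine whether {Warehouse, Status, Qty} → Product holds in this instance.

No

(Warehouse=pine, Status=S66, Qty=3): 4 rows → Product = T97, T97, T97, T97 ✓
(Warehouse=alder, Status=S66, Qty=3): 2 rows → Product takes values {T37, T24} — violation
(Warehouse=pine, Status=S66, Qty=1): 1 row → Product = T75 ✓
(Warehouse=alder, Status=S66, Qty=1): 1 row → Product = T97 ✓
Two rows agree on {Warehouse, Status, Qty} but differ on Product, so {Warehouse, Status, Qty} → Product does not hold.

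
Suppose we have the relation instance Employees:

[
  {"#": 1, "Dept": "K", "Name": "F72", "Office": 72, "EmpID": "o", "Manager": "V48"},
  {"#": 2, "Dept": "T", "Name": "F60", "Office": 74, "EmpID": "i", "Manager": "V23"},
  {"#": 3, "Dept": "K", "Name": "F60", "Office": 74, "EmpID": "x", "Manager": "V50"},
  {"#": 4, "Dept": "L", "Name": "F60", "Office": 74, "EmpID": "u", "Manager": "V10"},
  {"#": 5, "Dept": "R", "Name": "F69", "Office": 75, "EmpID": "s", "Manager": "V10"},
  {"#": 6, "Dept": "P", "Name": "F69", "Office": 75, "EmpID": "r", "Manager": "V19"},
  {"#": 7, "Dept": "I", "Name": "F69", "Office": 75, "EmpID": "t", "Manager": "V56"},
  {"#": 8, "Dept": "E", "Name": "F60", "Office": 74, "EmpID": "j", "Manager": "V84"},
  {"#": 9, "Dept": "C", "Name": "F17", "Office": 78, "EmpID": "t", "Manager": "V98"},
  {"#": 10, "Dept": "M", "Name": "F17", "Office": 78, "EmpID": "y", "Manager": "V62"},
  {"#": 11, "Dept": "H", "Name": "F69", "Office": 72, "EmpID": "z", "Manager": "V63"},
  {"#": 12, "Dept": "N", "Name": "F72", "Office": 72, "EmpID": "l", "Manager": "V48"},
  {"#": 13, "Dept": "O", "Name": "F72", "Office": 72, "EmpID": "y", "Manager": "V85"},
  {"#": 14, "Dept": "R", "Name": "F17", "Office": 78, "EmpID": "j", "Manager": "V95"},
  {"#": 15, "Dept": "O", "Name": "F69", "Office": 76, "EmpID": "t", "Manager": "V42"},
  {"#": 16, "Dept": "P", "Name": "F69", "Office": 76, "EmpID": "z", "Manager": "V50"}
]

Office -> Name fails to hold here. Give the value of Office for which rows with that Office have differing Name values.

72

Office=72: rows 1, 11, 12, 13 → Name takes values {F72, F69} — violation
Office=74: rows 2, 3, 4, 8 → Name = F60, F60, F60, F60 ✓
Office=75: rows 5, 6, 7 → Name = F69, F69, F69 ✓
Office=78: rows 9, 10, 14 → Name = F17, F17, F17 ✓
Office=76: rows 15, 16 → Name = F69, F69 ✓
The only Office value with inconsistent Name is Office=72.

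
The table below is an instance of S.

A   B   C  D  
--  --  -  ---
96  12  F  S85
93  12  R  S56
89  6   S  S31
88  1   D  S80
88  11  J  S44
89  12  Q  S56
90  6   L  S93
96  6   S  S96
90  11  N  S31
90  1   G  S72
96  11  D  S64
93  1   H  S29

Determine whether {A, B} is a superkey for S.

All 12 rows have distinct {A, B} values, so {A, B} → (all attributes) holds and {A, B} is a superkey.

Yes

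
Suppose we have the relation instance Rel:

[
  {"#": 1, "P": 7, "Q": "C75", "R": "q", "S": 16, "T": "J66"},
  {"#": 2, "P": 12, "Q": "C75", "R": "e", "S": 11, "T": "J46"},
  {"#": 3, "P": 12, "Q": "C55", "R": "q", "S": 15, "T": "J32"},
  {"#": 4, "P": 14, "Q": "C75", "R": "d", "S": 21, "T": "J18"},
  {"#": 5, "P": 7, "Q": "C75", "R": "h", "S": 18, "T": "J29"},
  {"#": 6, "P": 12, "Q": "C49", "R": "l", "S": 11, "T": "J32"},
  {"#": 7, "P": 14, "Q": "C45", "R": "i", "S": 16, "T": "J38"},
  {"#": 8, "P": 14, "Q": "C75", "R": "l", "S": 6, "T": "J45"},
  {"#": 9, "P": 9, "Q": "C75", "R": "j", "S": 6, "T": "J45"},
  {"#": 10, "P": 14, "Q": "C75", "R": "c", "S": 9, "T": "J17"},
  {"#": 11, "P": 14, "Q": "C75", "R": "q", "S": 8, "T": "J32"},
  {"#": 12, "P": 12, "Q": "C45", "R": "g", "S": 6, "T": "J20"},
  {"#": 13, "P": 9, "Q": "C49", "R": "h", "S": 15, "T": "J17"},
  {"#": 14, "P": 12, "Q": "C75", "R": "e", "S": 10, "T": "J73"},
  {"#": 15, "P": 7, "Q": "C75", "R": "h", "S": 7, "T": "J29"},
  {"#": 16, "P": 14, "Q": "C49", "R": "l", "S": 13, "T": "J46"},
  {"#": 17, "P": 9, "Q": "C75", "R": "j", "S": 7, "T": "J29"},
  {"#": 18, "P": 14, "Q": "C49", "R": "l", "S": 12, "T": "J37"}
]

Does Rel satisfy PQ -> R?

(P=7, Q=C75): rows 1, 5, 15 → R takes values {q, h} — violation
(P=12, Q=C75): rows 2, 14 → R = e, e ✓
(P=12, Q=C55): row 3 → R = q ✓
(P=14, Q=C75): rows 4, 8, 10, 11 → R takes values {d, l, c, q} — violation
(P=12, Q=C49): row 6 → R = l ✓
(P=14, Q=C45): row 7 → R = i ✓
(P=9, Q=C75): rows 9, 17 → R = j, j ✓
(P=12, Q=C45): row 12 → R = g ✓
(P=9, Q=C49): row 13 → R = h ✓
(P=14, Q=C49): rows 16, 18 → R = l, l ✓
Two rows agree on PQ but differ on R, so PQ -> R does not hold.

No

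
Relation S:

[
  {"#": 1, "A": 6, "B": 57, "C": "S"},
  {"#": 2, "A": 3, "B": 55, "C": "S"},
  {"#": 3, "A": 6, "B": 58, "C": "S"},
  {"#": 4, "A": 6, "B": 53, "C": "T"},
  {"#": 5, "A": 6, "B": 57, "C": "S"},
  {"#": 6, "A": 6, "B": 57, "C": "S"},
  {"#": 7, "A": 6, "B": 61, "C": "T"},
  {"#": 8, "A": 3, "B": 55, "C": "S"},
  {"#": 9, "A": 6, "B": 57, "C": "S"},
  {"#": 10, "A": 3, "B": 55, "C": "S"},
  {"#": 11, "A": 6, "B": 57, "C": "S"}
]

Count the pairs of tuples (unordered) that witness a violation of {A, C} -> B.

6

(A=6, C=S): violating pairs (1,3), (3,5), (3,6), (3,9), (3,11) — 5 pairs.
(A=3, C=S): all 3 rows agree on B — 0 pairs.
(A=6, C=T): violating pairs (4,7) — 1 pair.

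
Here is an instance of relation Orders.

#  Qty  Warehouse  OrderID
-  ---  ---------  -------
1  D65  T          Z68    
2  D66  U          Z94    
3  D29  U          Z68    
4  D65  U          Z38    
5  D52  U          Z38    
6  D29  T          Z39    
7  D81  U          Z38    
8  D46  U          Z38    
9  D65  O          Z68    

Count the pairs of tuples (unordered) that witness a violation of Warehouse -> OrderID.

10

Warehouse=T: violating pairs (1,6) — 1 pair.
Warehouse=U: violating pairs (2,3), (2,4), (2,5), (2,7), (2,8), (3,4), (3,5), (3,7), (3,8) — 9 pairs.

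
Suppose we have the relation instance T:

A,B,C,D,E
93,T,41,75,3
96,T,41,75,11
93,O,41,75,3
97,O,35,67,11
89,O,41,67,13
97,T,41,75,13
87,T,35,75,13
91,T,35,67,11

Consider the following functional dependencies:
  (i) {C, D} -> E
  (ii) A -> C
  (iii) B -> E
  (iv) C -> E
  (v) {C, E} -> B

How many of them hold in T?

0

(i) {C, D} -> E: (C=41, D=75): 4 rows → E takes values {3, 11, 13} — violation — fails.
(ii) A -> C: A=97: 2 rows → C takes values {35, 41} — violation — fails.
(iii) B -> E: B=T: 5 rows → E takes values {3, 11, 13} — violation; B=O: 3 rows → E takes values {3, 11, 13} — violation — fails.
(iv) C -> E: C=41: 5 rows → E takes values {3, 11, 13} — violation; C=35: 3 rows → E takes values {11, 13} — violation — fails.
(v) {C, E} -> B: (C=41, E=3): 2 rows → B takes values {T, O} — violation; (C=35, E=11): 2 rows → B takes values {O, T} — violation; (C=41, E=13): 2 rows → B takes values {O, T} — violation — fails.
None of the 5 dependencies hold.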